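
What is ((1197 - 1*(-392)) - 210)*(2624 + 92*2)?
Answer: 3872232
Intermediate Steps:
((1197 - 1*(-392)) - 210)*(2624 + 92*2) = ((1197 + 392) - 210)*(2624 + 184) = (1589 - 210)*2808 = 1379*2808 = 3872232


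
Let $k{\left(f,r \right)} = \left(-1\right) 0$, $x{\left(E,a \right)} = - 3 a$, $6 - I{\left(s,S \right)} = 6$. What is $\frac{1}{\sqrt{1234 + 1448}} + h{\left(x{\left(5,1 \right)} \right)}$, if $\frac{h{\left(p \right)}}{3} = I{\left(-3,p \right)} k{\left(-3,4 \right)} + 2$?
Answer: $6 + \frac{\sqrt{298}}{894} \approx 6.0193$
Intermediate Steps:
$I{\left(s,S \right)} = 0$ ($I{\left(s,S \right)} = 6 - 6 = 0$)
$k{\left(f,r \right)} = 0$
$h{\left(p \right)} = 6$ ($h{\left(p \right)} = 3 \left(0 \cdot 0 + 2\right) = 3 \left(0 + 2\right) = 3 \cdot 2 = 6$)
$\frac{1}{\sqrt{1234 + 1448}} + h{\left(x{\left(5,1 \right)} \right)} = \frac{1}{\sqrt{1234 + 1448}} + 6 = \frac{1}{\sqrt{2682}} + 6 = \frac{1}{3 \sqrt{298}} + 6 = \frac{\sqrt{298}}{894} + 6 = 6 + \frac{\sqrt{298}}{894}$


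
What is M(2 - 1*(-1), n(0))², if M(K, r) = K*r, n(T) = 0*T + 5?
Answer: 225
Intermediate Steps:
n(T) = 5 (n(T) = 0 + 5 = 5)
M(2 - 1*(-1), n(0))² = ((2 - 1*(-1))*5)² = ((2 + 1)*5)² = (3*5)² = 15² = 225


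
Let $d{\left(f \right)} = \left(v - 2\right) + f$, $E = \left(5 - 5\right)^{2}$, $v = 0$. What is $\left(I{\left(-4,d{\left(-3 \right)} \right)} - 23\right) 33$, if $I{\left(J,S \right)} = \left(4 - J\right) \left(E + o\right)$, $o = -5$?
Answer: $-2079$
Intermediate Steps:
$E = 0$ ($E = 0^{2} = 0$)
$d{\left(f \right)} = -2 + f$ ($d{\left(f \right)} = \left(0 - 2\right) + f = -2 + f$)
$I{\left(J,S \right)} = -20 + 5 J$ ($I{\left(J,S \right)} = \left(4 - J\right) \left(0 - 5\right) = \left(4 - J\right) \left(-5\right) = -20 + 5 J$)
$\left(I{\left(-4,d{\left(-3 \right)} \right)} - 23\right) 33 = \left(\left(-20 + 5 \left(-4\right)\right) - 23\right) 33 = \left(\left(-20 - 20\right) - 23\right) 33 = \left(-40 - 23\right) 33 = \left(-63\right) 33 = -2079$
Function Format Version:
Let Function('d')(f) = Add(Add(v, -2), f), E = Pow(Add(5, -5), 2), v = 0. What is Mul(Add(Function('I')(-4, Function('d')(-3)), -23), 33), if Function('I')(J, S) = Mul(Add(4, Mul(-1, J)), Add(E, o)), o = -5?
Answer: -2079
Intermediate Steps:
E = 0 (E = Pow(0, 2) = 0)
Function('d')(f) = Add(-2, f) (Function('d')(f) = Add(Add(0, -2), f) = Add(-2, f))
Function('I')(J, S) = Add(-20, Mul(5, J)) (Function('I')(J, S) = Mul(Add(4, Mul(-1, J)), Add(0, -5)) = Mul(Add(4, Mul(-1, J)), -5) = Add(-20, Mul(5, J)))
Mul(Add(Function('I')(-4, Function('d')(-3)), -23), 33) = Mul(Add(Add(-20, Mul(5, -4)), -23), 33) = Mul(Add(Add(-20, -20), -23), 33) = Mul(Add(-40, -23), 33) = Mul(-63, 33) = -2079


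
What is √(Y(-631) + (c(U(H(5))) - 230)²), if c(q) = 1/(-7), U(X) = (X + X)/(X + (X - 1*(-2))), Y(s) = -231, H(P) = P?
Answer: √2584002/7 ≈ 229.64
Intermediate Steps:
U(X) = 2*X/(2 + 2*X) (U(X) = (2*X)/(X + (X + 2)) = (2*X)/(X + (2 + X)) = (2*X)/(2 + 2*X) = 2*X/(2 + 2*X))
c(q) = -⅐
√(Y(-631) + (c(U(H(5))) - 230)²) = √(-231 + (-⅐ - 230)²) = √(-231 + (-1611/7)²) = √(-231 + 2595321/49) = √(2584002/49) = √2584002/7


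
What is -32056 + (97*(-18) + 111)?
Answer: -33691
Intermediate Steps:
-32056 + (97*(-18) + 111) = -32056 + (-1746 + 111) = -32056 - 1635 = -33691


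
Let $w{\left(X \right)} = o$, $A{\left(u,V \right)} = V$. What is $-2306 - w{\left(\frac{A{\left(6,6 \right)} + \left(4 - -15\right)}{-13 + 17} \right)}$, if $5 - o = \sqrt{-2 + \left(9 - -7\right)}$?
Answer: $-2311 + \sqrt{14} \approx -2307.3$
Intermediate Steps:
$o = 5 - \sqrt{14}$ ($o = 5 - \sqrt{-2 + \left(9 - -7\right)} = 5 - \sqrt{-2 + \left(9 + 7\right)} = 5 - \sqrt{-2 + 16} = 5 - \sqrt{14} \approx 1.2583$)
$w{\left(X \right)} = 5 - \sqrt{14}$
$-2306 - w{\left(\frac{A{\left(6,6 \right)} + \left(4 - -15\right)}{-13 + 17} \right)} = -2306 - \left(5 - \sqrt{14}\right) = -2311 + \sqrt{14}$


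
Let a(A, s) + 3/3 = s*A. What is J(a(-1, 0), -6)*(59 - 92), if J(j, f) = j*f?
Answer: -198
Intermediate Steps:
a(A, s) = -1 + A*s (a(A, s) = -1 + s*A = -1 + A*s)
J(j, f) = f*j
J(a(-1, 0), -6)*(59 - 92) = (-6*(-1 - 1*0))*(59 - 92) = -6*(-1 + 0)*(-33) = -6*(-1)*(-33) = 6*(-33) = -198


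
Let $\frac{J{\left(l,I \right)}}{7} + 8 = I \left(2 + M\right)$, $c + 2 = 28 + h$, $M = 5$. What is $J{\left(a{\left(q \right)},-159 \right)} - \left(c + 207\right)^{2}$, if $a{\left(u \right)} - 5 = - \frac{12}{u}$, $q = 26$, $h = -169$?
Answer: $-11943$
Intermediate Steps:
$c = -143$ ($c = -2 + \left(28 - 169\right) = -2 - 141 = -143$)
$a{\left(u \right)} = 5 - \frac{12}{u}$
$J{\left(l,I \right)} = -56 + 49 I$ ($J{\left(l,I \right)} = -56 + 7 I \left(2 + 5\right) = -56 + 7 I 7 = -56 + 7 \cdot 7 I = -56 + 49 I$)
$J{\left(a{\left(q \right)},-159 \right)} - \left(c + 207\right)^{2} = \left(-56 + 49 \left(-159\right)\right) - \left(-143 + 207\right)^{2} = \left(-56 - 7791\right) - 64^{2} = -7847 - 4096 = -11943$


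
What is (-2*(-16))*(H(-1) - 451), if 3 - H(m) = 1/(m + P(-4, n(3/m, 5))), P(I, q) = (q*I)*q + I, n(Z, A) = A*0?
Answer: -71648/5 ≈ -14330.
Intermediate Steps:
n(Z, A) = 0
P(I, q) = I + I*q² (P(I, q) = (I*q)*q + I = I*q² + I = I + I*q²)
H(m) = 3 - 1/(-4 + m) (H(m) = 3 - 1/(m - 4*(1 + 0²)) = 3 - 1/(m - 4*(1 + 0)) = 3 - 1/(m - 4*1) = 3 - 1/(m - 4) = 3 - 1/(-4 + m))
(-2*(-16))*(H(-1) - 451) = (-2*(-16))*((-13 + 3*(-1))/(-4 - 1) - 451) = 32*((-13 - 3)/(-5) - 451) = 32*(-⅕*(-16) - 451) = 32*(16/5 - 451) = 32*(-2239/5) = -71648/5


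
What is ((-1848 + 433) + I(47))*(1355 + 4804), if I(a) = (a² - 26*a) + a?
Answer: -2346579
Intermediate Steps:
I(a) = a² - 25*a
((-1848 + 433) + I(47))*(1355 + 4804) = ((-1848 + 433) + 47*(-25 + 47))*(1355 + 4804) = (-1415 + 47*22)*6159 = (-1415 + 1034)*6159 = -381*6159 = -2346579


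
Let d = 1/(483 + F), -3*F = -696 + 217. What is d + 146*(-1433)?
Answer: -403372301/1928 ≈ -2.0922e+5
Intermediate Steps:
F = 479/3 (F = -(-696 + 217)/3 = -⅓*(-479) = 479/3 ≈ 159.67)
d = 3/1928 (d = 1/(483 + 479/3) = 1/(1928/3) = 3/1928 ≈ 0.0015560)
d + 146*(-1433) = 3/1928 + 146*(-1433) = 3/1928 - 209218 = -403372301/1928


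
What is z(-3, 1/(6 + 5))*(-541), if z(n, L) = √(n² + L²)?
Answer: -541*√1090/11 ≈ -1623.7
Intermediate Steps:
z(n, L) = √(L² + n²)
z(-3, 1/(6 + 5))*(-541) = √((1/(6 + 5))² + (-3)²)*(-541) = √((1/11)² + 9)*(-541) = √(1/121 + 9)*(-541) = √(1090/121)*(-541) = (√1090/11)*(-541) = -541*√1090/11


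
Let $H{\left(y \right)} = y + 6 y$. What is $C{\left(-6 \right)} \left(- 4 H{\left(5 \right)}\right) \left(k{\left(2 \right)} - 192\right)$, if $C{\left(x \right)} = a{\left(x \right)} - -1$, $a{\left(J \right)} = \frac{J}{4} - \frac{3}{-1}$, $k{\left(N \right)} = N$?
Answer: $66500$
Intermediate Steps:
$a{\left(J \right)} = 3 + \frac{J}{4}$ ($a{\left(J \right)} = J \frac{1}{4} - -3 = \frac{J}{4} + 3 = 3 + \frac{J}{4}$)
$C{\left(x \right)} = 4 + \frac{x}{4}$ ($C{\left(x \right)} = \left(3 + \frac{x}{4}\right) - -1 = \left(3 + \frac{x}{4}\right) + 1 = 4 + \frac{x}{4}$)
$H{\left(y \right)} = 7 y$
$C{\left(-6 \right)} \left(- 4 H{\left(5 \right)}\right) \left(k{\left(2 \right)} - 192\right) = \left(4 + \frac{1}{4} \left(-6\right)\right) \left(- 4 \cdot 7 \cdot 5\right) \left(2 - 192\right) = \left(4 - \frac{3}{2}\right) \left(\left(-4\right) 35\right) \left(-190\right) = \frac{5}{2} \left(-140\right) \left(-190\right) = \left(-350\right) \left(-190\right) = 66500$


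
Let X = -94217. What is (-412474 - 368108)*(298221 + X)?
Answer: -159241850328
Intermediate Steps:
(-412474 - 368108)*(298221 + X) = (-412474 - 368108)*(298221 - 94217) = -780582*204004 = -159241850328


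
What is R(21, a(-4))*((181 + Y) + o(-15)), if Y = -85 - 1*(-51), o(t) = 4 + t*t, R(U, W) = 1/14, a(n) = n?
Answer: 188/7 ≈ 26.857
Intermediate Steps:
R(U, W) = 1/14
o(t) = 4 + t²
Y = -34 (Y = -85 + 51 = -34)
R(21, a(-4))*((181 + Y) + o(-15)) = ((181 - 34) + (4 + (-15)²))/14 = (147 + (4 + 225))/14 = (147 + 229)/14 = (1/14)*376 = 188/7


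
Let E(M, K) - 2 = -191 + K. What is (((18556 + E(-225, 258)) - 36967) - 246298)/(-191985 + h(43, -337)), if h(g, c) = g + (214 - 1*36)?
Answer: 66160/47941 ≈ 1.3800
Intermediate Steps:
h(g, c) = 178 + g (h(g, c) = g + (214 - 36) = g + 178 = 178 + g)
E(M, K) = -189 + K (E(M, K) = 2 + (-191 + K) = -189 + K)
(((18556 + E(-225, 258)) - 36967) - 246298)/(-191985 + h(43, -337)) = (((18556 + (-189 + 258)) - 36967) - 246298)/(-191985 + (178 + 43)) = (((18556 + 69) - 36967) - 246298)/(-191985 + 221) = ((18625 - 36967) - 246298)/(-191764) = (-18342 - 246298)*(-1/191764) = -264640*(-1/191764) = 66160/47941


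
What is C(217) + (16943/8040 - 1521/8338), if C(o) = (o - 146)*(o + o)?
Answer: 1032911591587/33518760 ≈ 30816.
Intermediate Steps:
C(o) = 2*o*(-146 + o) (C(o) = (-146 + o)*(2*o) = 2*o*(-146 + o))
C(217) + (16943/8040 - 1521/8338) = 2*217*(-146 + 217) + (16943/8040 - 1521/8338) = 2*217*71 + (16943*(1/8040) - 1521*1/8338) = 30814 + (16943/8040 - 1521/8338) = 30814 + 64520947/33518760 = 1032911591587/33518760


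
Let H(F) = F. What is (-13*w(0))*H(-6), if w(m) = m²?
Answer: 0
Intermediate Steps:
(-13*w(0))*H(-6) = -13*0²*(-6) = -13*0*(-6) = 0*(-6) = 0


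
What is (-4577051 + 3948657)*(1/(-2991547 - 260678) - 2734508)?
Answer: 5588455690729466594/3252225 ≈ 1.7183e+12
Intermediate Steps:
(-4577051 + 3948657)*(1/(-2991547 - 260678) - 2734508) = -628394*(1/(-3252225) - 2734508) = -628394*(-1/3252225 - 2734508) = -628394*(-8893235280301/3252225) = 5588455690729466594/3252225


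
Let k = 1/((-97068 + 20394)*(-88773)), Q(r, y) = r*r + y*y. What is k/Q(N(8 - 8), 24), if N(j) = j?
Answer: 1/3920590657152 ≈ 2.5506e-13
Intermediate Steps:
Q(r, y) = r² + y²
k = 1/6806581002 (k = -1/88773/(-76674) = -1/76674*(-1/88773) = 1/6806581002 ≈ 1.4692e-10)
k/Q(N(8 - 8), 24) = 1/(6806581002*((8 - 8)² + 24²)) = 1/(6806581002*(0² + 576)) = 1/(6806581002*(0 + 576)) = (1/6806581002)/576 = (1/6806581002)*(1/576) = 1/3920590657152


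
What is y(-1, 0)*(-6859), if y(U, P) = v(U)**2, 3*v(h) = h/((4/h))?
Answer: -6859/144 ≈ -47.632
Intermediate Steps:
v(h) = h**2/12 (v(h) = (h/((4/h)))/3 = (h*(h/4))/3 = (h**2/4)/3 = h**2/12)
y(U, P) = U**4/144 (y(U, P) = (U**2/12)**2 = U**4/144)
y(-1, 0)*(-6859) = ((1/144)*(-1)**4)*(-6859) = ((1/144)*1)*(-6859) = (1/144)*(-6859) = -6859/144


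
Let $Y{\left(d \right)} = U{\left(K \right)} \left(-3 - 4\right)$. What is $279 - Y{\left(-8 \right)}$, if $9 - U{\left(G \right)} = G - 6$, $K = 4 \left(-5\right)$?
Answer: $524$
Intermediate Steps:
$K = -20$
$U{\left(G \right)} = 15 - G$ ($U{\left(G \right)} = 9 - \left(G - 6\right) = 9 - \left(-6 + G\right) = 15 - G$)
$Y{\left(d \right)} = -245$ ($Y{\left(d \right)} = \left(15 - -20\right) \left(-3 - 4\right) = \left(15 + 20\right) \left(-7\right) = 35 \left(-7\right) = -245$)
$279 - Y{\left(-8 \right)} = 279 - -245 = 279 + 245 = 524$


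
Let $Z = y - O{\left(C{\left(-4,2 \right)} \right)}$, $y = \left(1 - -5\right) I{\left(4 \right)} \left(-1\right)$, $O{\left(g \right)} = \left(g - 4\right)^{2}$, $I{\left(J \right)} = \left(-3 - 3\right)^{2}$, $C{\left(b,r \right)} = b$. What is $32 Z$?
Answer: $-8960$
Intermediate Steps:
$I{\left(J \right)} = 36$ ($I{\left(J \right)} = \left(-6\right)^{2} = 36$)
$O{\left(g \right)} = \left(-4 + g\right)^{2}$
$y = -216$ ($y = \left(1 - -5\right) 36 \left(-1\right) = \left(1 + 5\right) 36 \left(-1\right) = 6 \cdot 36 \left(-1\right) = 216 \left(-1\right) = -216$)
$Z = -280$ ($Z = -216 - \left(-4 - 4\right)^{2} = -216 - \left(-8\right)^{2} = -216 - 64 = -280$)
$32 Z = 32 \left(-280\right) = -8960$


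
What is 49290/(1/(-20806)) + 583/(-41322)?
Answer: -42376857272863/41322 ≈ -1.0255e+9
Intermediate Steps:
49290/(1/(-20806)) + 583/(-41322) = 49290/(-1/20806) + 583*(-1/41322) = 49290*(-20806) - 583/41322 = -1025527740 - 583/41322 = -42376857272863/41322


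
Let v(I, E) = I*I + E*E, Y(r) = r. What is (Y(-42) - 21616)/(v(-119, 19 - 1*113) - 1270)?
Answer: -21658/21727 ≈ -0.99682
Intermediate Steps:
v(I, E) = E² + I² (v(I, E) = I² + E² = E² + I²)
(Y(-42) - 21616)/(v(-119, 19 - 1*113) - 1270) = (-42 - 21616)/(((19 - 1*113)² + (-119)²) - 1270) = -21658/(((19 - 113)² + 14161) - 1270) = -21658/(((-94)² + 14161) - 1270) = -21658/((8836 + 14161) - 1270) = -21658/(22997 - 1270) = -21658/21727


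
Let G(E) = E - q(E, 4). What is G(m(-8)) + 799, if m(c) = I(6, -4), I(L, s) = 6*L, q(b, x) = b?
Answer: 799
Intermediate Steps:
m(c) = 36 (m(c) = 6*6 = 36)
G(E) = 0 (G(E) = E - E = 0)
G(m(-8)) + 799 = 0 + 799 = 799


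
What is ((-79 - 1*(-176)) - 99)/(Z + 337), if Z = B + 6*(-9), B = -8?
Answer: -2/275 ≈ -0.0072727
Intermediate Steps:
Z = -62 (Z = -8 + 6*(-9) = -8 - 54 = -62)
((-79 - 1*(-176)) - 99)/(Z + 337) = ((-79 - 1*(-176)) - 99)/(-62 + 337) = ((-79 + 176) - 99)/275 = (97 - 99)*(1/275) = -2*1/275 = -2/275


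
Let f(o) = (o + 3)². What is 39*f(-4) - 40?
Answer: -1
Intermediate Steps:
f(o) = (3 + o)²
39*f(-4) - 40 = 39*(3 - 4)² - 40 = 39*(-1)² - 40 = 39*1 - 40 = 39 - 40 = -1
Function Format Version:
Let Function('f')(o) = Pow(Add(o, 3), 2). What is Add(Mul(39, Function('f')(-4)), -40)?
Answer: -1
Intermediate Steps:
Function('f')(o) = Pow(Add(3, o), 2)
Add(Mul(39, Function('f')(-4)), -40) = Add(Mul(39, Pow(Add(3, -4), 2)), -40) = Add(Mul(39, Pow(-1, 2)), -40) = Add(Mul(39, 1), -40) = Add(39, -40) = -1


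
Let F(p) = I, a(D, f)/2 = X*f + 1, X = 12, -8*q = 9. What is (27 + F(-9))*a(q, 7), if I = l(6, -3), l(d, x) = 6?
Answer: 5610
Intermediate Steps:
q = -9/8 (q = -1/8*9 = -9/8 ≈ -1.1250)
a(D, f) = 2 + 24*f (a(D, f) = 2*(12*f + 1) = 2*(1 + 12*f) = 2 + 24*f)
I = 6
F(p) = 6
(27 + F(-9))*a(q, 7) = (27 + 6)*(2 + 24*7) = 33*(2 + 168) = 33*170 = 5610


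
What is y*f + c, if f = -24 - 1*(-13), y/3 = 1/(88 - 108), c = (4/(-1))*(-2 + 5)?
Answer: -207/20 ≈ -10.350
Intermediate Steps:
c = -12 (c = (4*(-1))*3 = -4*3 = -12)
y = -3/20 (y = 3/(88 - 108) = 3/(-20) = 3*(-1/20) = -3/20 ≈ -0.15000)
f = -11 (f = -24 + 13 = -11)
y*f + c = -3/20*(-11) - 12 = 33/20 - 12 = -207/20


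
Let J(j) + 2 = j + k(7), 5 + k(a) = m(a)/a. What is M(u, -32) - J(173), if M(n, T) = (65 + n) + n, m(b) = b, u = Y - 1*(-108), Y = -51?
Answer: 12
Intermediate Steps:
u = 57 (u = -51 - 1*(-108) = -51 + 108 = 57)
k(a) = -4 (k(a) = -5 + a/a = -5 + 1 = -4)
M(n, T) = 65 + 2*n
J(j) = -6 + j (J(j) = -2 + (j - 4) = -2 + (-4 + j) = -6 + j)
M(u, -32) - J(173) = (65 + 2*57) - (-6 + 173) = (65 + 114) - 1*167 = 179 - 167 = 12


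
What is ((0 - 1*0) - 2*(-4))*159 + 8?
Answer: 1280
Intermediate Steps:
((0 - 1*0) - 2*(-4))*159 + 8 = ((0 + 0) + 8)*159 + 8 = (0 + 8)*159 + 8 = 8*159 + 8 = 1272 + 8 = 1280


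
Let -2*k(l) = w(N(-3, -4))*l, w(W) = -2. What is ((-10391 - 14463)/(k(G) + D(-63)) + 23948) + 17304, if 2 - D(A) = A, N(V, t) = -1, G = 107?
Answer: 82215/2 ≈ 41108.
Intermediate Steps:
D(A) = 2 - A
k(l) = l (k(l) = -(-1)*l = l)
((-10391 - 14463)/(k(G) + D(-63)) + 23948) + 17304 = ((-10391 - 14463)/(107 + (2 - 1*(-63))) + 23948) + 17304 = (-24854/(107 + (2 + 63)) + 23948) + 17304 = (-24854/(107 + 65) + 23948) + 17304 = (-24854/172 + 23948) + 17304 = (-24854*1/172 + 23948) + 17304 = (-289/2 + 23948) + 17304 = 47607/2 + 17304 = 82215/2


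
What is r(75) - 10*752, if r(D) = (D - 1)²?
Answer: -2044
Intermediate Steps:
r(D) = (-1 + D)²
r(75) - 10*752 = (-1 + 75)² - 10*752 = 74² - 7520 = 5476 - 7520 = -2044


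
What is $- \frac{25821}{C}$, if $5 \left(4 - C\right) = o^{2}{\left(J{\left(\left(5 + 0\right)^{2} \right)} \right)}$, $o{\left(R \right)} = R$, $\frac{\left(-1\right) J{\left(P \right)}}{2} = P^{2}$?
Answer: $\frac{25821}{312496} \approx 0.082628$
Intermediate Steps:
$J{\left(P \right)} = - 2 P^{2}$
$C = -312496$ ($C = 4 - \frac{\left(- 2 \left(\left(5 + 0\right)^{2}\right)^{2}\right)^{2}}{5} = 4 - \frac{\left(- 2 \left(5^{2}\right)^{2}\right)^{2}}{5} = 4 - \frac{\left(- 2 \cdot 25^{2}\right)^{2}}{5} = 4 - \frac{\left(\left(-2\right) 625\right)^{2}}{5} = 4 - \frac{\left(-1250\right)^{2}}{5} = 4 - 312500 = -312496$)
$- \frac{25821}{C} = - \frac{25821}{-312496} = \left(-25821\right) \left(- \frac{1}{312496}\right) = \frac{25821}{312496}$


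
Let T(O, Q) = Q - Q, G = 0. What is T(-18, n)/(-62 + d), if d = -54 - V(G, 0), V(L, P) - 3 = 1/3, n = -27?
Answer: 0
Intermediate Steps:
V(L, P) = 10/3 (V(L, P) = 3 + 1/3 = 3 + ⅓ = 10/3)
T(O, Q) = 0
d = -172/3 (d = -54 - 1*10/3 = -54 - 10/3 = -172/3 ≈ -57.333)
T(-18, n)/(-62 + d) = 0/(-62 - 172/3) = 0/(-358/3) = -3/358*0 = 0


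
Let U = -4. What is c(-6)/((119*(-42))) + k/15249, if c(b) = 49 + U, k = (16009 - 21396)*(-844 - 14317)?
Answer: 8003872631/1494402 ≈ 5355.9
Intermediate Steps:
k = 81672307 (k = -5387*(-15161) = 81672307)
c(b) = 45 (c(b) = 49 - 4 = 45)
c(-6)/((119*(-42))) + k/15249 = 45/((119*(-42))) + 81672307/15249 = 45/(-4998) + 81672307*(1/15249) = 45*(-1/4998) + 81672307/15249 = -15/1666 + 81672307/15249 = 8003872631/1494402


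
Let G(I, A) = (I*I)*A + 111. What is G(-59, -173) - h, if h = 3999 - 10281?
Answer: -595820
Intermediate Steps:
G(I, A) = 111 + A*I² (G(I, A) = I²*A + 111 = A*I² + 111 = 111 + A*I²)
h = -6282
G(-59, -173) - h = (111 - 173*(-59)²) - 1*(-6282) = (111 - 173*3481) + 6282 = (111 - 602213) + 6282 = -602102 + 6282 = -595820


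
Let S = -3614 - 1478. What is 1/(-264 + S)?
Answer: -1/5356 ≈ -0.00018671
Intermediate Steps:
S = -5092
1/(-264 + S) = 1/(-264 - 5092) = 1/(-5356) = -1/5356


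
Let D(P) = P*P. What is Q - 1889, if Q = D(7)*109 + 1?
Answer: 3453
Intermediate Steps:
D(P) = P²
Q = 5342 (Q = 7²*109 + 1 = 49*109 + 1 = 5341 + 1 = 5342)
Q - 1889 = 5342 - 1889 = 3453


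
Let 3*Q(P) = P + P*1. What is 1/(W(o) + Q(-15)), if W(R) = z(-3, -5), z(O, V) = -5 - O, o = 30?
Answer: -1/12 ≈ -0.083333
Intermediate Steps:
Q(P) = 2*P/3 (Q(P) = (P + P*1)/3 = (P + P)/3 = (2*P)/3 = 2*P/3)
W(R) = -2 (W(R) = -5 - 1*(-3) = -5 + 3 = -2)
1/(W(o) + Q(-15)) = 1/(-2 + (⅔)*(-15)) = 1/(-2 - 10) = 1/(-12) = -1/12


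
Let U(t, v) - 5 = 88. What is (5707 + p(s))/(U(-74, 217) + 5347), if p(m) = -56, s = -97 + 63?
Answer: 5651/5440 ≈ 1.0388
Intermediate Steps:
s = -34
U(t, v) = 93 (U(t, v) = 5 + 88 = 93)
(5707 + p(s))/(U(-74, 217) + 5347) = (5707 - 56)/(93 + 5347) = 5651/5440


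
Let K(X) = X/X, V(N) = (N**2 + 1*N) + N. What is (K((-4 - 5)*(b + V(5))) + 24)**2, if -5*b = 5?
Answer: 625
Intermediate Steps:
b = -1 (b = -1/5*5 = -1)
V(N) = N**2 + 2*N (V(N) = (N**2 + N) + N = (N + N**2) + N = N**2 + 2*N)
K(X) = 1
(K((-4 - 5)*(b + V(5))) + 24)**2 = (1 + 24)**2 = 25**2 = 625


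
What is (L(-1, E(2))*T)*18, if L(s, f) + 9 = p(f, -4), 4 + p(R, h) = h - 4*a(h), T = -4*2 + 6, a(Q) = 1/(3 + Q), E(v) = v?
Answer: 468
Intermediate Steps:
T = -2 (T = -8 + 6 = -2)
p(R, h) = -4 + h - 4/(3 + h) (p(R, h) = -4 + (h - 4/(3 + h)) = -4 + h - 4/(3 + h))
L(s, f) = -13 (L(s, f) = -9 + (-16 + (-4)² - 1*(-4))/(3 - 4) = -9 + (-16 + 16 + 4)/(-1) = -9 - 1*4 = -9 - 4 = -13)
(L(-1, E(2))*T)*18 = -13*(-2)*18 = 26*18 = 468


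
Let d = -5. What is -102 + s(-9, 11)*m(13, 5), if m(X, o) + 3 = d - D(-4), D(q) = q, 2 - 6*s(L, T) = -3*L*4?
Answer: -94/3 ≈ -31.333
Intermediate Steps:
s(L, T) = 1/3 + 2*L (s(L, T) = 1/3 - (-3*L)*4/6 = 1/3 - (-2)*L = 1/3 + 2*L)
m(X, o) = -4 (m(X, o) = -3 + (-5 - 1*(-4)) = -3 + (-5 + 4) = -3 - 1 = -4)
-102 + s(-9, 11)*m(13, 5) = -102 + (1/3 + 2*(-9))*(-4) = -102 + (1/3 - 18)*(-4) = -102 - 53/3*(-4) = -102 + 212/3 = -94/3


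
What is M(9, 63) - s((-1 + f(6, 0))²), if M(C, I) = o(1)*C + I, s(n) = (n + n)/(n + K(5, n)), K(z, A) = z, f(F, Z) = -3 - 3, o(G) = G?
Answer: 1895/27 ≈ 70.185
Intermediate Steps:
f(F, Z) = -6
s(n) = 2*n/(5 + n) (s(n) = (n + n)/(n + 5) = (2*n)/(5 + n) = 2*n/(5 + n))
M(C, I) = C + I (M(C, I) = 1*C + I = C + I)
M(9, 63) - s((-1 + f(6, 0))²) = (9 + 63) - 2*(-1 - 6)²/(5 + (-1 - 6)²) = 72 - 2*(-7)²/(5 + (-7)²) = 72 - 2*49/(5 + 49) = 72 - 2*49/54 = 72 - 1*49/27 = 72 - 49/27 = 1895/27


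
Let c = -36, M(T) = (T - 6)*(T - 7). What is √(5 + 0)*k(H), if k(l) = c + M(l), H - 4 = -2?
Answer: -16*√5 ≈ -35.777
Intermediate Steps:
M(T) = (-7 + T)*(-6 + T) (M(T) = (-6 + T)*(-7 + T) = (-7 + T)*(-6 + T))
H = 2 (H = 4 - 2 = 2)
k(l) = 6 + l² - 13*l (k(l) = -36 + (42 + l² - 13*l) = 6 + l² - 13*l)
√(5 + 0)*k(H) = √(5 + 0)*(6 + 2² - 13*2) = √5*(6 + 4 - 26) = √5*(-16) = -16*√5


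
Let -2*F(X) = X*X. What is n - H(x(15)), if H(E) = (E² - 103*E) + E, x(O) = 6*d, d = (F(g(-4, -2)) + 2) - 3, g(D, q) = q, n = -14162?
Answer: -16322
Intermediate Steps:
F(X) = -X²/2 (F(X) = -X*X/2 = -X²/2)
d = -3 (d = (-½*(-2)² + 2) - 3 = (-½*4 + 2) - 3 = (-2 + 2) - 3 = 0 - 3 = -3)
x(O) = -18 (x(O) = 6*(-3) = -18)
H(E) = E² - 102*E
n - H(x(15)) = -14162 - (-18)*(-102 - 18) = -14162 - (-18)*(-120) = -14162 - 1*2160 = -14162 - 2160 = -16322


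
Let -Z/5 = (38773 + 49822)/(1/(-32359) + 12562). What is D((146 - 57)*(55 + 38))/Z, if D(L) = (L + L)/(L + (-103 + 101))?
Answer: -6729097653378/118615736906875 ≈ -0.056730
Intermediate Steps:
D(L) = 2*L/(-2 + L) (D(L) = (2*L)/(L - 2) = (2*L)/(-2 + L) = 2*L/(-2 + L))
Z = -14334228025/406493757 (Z = -5*(38773 + 49822)/(1/(-32359) + 12562) = -442975/(-1/32359 + 12562) = -442975/406493757/32359 = -442975*32359/406493757 = -5*2866845605/406493757 = -14334228025/406493757 ≈ -35.263)
D((146 - 57)*(55 + 38))/Z = (2*((146 - 57)*(55 + 38))/(-2 + (146 - 57)*(55 + 38)))/(-14334228025/406493757) = (2*(89*93)/(-2 + 89*93))*(-406493757/14334228025) = (2*8277/(-2 + 8277))*(-406493757/14334228025) = (2*8277/8275)*(-406493757/14334228025) = (2*8277*(1/8275))*(-406493757/14334228025) = (16554/8275)*(-406493757/14334228025) = -6729097653378/118615736906875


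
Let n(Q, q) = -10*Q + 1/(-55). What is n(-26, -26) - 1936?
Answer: -92181/55 ≈ -1676.0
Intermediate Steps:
n(Q, q) = -1/55 - 10*Q (n(Q, q) = -10*Q - 1/55 = -1/55 - 10*Q)
n(-26, -26) - 1936 = (-1/55 - 10*(-26)) - 1936 = (-1/55 + 260) - 1936 = 14299/55 - 1936 = -92181/55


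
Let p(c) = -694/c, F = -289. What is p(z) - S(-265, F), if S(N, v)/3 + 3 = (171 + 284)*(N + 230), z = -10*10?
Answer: 2389547/50 ≈ 47791.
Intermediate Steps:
z = -100
S(N, v) = 313941 + 1365*N (S(N, v) = -9 + 3*((171 + 284)*(N + 230)) = -9 + 3*(455*(230 + N)) = -9 + 3*(104650 + 455*N) = -9 + (313950 + 1365*N) = 313941 + 1365*N)
p(z) - S(-265, F) = -694/(-100) - (313941 + 1365*(-265)) = -694*(-1/100) - (313941 - 361725) = 347/50 - 1*(-47784) = 347/50 + 47784 = 2389547/50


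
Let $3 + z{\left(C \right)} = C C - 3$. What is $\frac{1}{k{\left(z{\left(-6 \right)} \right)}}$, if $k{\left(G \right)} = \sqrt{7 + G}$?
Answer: $\frac{\sqrt{37}}{37} \approx 0.1644$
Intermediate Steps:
$z{\left(C \right)} = -6 + C^{2}$ ($z{\left(C \right)} = -3 + \left(C C - 3\right) = -3 + \left(C^{2} - 3\right) = -3 + \left(-3 + C^{2}\right) = -6 + C^{2}$)
$\frac{1}{k{\left(z{\left(-6 \right)} \right)}} = \frac{1}{\sqrt{7 - \left(6 - \left(-6\right)^{2}\right)}} = \frac{1}{\sqrt{7 + \left(-6 + 36\right)}} = \frac{1}{\sqrt{7 + 30}} = \frac{1}{\sqrt{37}} = \frac{\sqrt{37}}{37}$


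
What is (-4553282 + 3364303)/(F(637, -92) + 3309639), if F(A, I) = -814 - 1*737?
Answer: -1188979/3308088 ≈ -0.35942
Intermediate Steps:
F(A, I) = -1551 (F(A, I) = -814 - 737 = -1551)
(-4553282 + 3364303)/(F(637, -92) + 3309639) = (-4553282 + 3364303)/(-1551 + 3309639) = -1188979/3308088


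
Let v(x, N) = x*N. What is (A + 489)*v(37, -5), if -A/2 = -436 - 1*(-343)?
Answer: -124875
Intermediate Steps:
v(x, N) = N*x
A = 186 (A = -2*(-436 - 1*(-343)) = -2*(-436 + 343) = -2*(-93) = 186)
(A + 489)*v(37, -5) = (186 + 489)*(-5*37) = 675*(-185) = -124875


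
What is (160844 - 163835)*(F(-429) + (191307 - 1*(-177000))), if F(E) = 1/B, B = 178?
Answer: -196085913177/178 ≈ -1.1016e+9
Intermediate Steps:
F(E) = 1/178
(160844 - 163835)*(F(-429) + (191307 - 1*(-177000))) = (160844 - 163835)*(1/178 + (191307 - 1*(-177000))) = -2991*(1/178 + (191307 + 177000)) = -2991*(1/178 + 368307) = -2991*65558647/178 = -196085913177/178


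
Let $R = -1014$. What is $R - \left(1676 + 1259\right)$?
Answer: $-3949$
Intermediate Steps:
$R - \left(1676 + 1259\right) = -1014 - \left(1676 + 1259\right) = -1014 - 2935 = -3949$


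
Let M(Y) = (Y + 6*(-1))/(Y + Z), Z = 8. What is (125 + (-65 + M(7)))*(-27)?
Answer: -8109/5 ≈ -1621.8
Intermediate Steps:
M(Y) = (-6 + Y)/(8 + Y) (M(Y) = (Y + 6*(-1))/(Y + 8) = (Y - 6)/(8 + Y) = (-6 + Y)/(8 + Y))
(125 + (-65 + M(7)))*(-27) = (125 + (-65 + (-6 + 7)/(8 + 7)))*(-27) = (125 + (-65 + 1/15))*(-27) = (125 - 974/15)*(-27) = (901/15)*(-27) = -8109/5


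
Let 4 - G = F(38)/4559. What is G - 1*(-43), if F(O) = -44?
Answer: 214317/4559 ≈ 47.010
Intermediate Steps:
G = 18280/4559 (G = 4 - (-44)/4559 = 4 - 1*(-44/4559) = 4 + 44/4559 = 18280/4559 ≈ 4.0097)
G - 1*(-43) = 18280/4559 - 1*(-43) = 18280/4559 + 43 = 214317/4559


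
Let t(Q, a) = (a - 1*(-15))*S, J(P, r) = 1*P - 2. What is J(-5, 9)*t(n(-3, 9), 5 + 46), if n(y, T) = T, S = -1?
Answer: 462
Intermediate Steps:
J(P, r) = -2 + P (J(P, r) = P - 2 = -2 + P)
t(Q, a) = -15 - a (t(Q, a) = (a - 1*(-15))*(-1) = (a + 15)*(-1) = (15 + a)*(-1) = -15 - a)
J(-5, 9)*t(n(-3, 9), 5 + 46) = (-2 - 5)*(-15 - (5 + 46)) = -7*(-15 - 1*51) = -7*(-15 - 51) = -7*(-66) = 462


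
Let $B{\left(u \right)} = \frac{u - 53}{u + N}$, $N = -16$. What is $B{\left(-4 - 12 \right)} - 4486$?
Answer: $- \frac{143483}{32} \approx -4483.8$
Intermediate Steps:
$B{\left(u \right)} = \frac{-53 + u}{-16 + u}$ ($B{\left(u \right)} = \frac{u - 53}{u - 16} = \frac{-53 + u}{-16 + u}$)
$B{\left(-4 - 12 \right)} - 4486 = \frac{-53 - 16}{-16 - 16} - 4486 = \frac{1}{-32} \left(-69\right) - 4486 = \left(- \frac{1}{32}\right) \left(-69\right) - 4486 = \frac{69}{32} - 4486 = - \frac{143483}{32}$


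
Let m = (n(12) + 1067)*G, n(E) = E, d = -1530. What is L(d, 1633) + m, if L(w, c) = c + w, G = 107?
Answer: 115556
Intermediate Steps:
m = 115453 (m = (12 + 1067)*107 = 1079*107 = 115453)
L(d, 1633) + m = (1633 - 1530) + 115453 = 103 + 115453 = 115556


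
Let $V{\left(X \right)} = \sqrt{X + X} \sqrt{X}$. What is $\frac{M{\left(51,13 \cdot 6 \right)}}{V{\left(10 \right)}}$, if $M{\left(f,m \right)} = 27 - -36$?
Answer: $\frac{63 \sqrt{2}}{20} \approx 4.4548$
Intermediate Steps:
$M{\left(f,m \right)} = 63$ ($M{\left(f,m \right)} = 27 + 36 = 63$)
$V{\left(X \right)} = X \sqrt{2}$ ($V{\left(X \right)} = \sqrt{2 X} \sqrt{X} = \sqrt{2} \sqrt{X} \sqrt{X} = X \sqrt{2}$)
$\frac{M{\left(51,13 \cdot 6 \right)}}{V{\left(10 \right)}} = \frac{63}{10 \sqrt{2}} = 63 \frac{\sqrt{2}}{20} = \frac{63 \sqrt{2}}{20}$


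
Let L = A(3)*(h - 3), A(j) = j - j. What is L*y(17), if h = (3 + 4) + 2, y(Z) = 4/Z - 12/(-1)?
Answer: 0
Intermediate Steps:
y(Z) = 12 + 4/Z (y(Z) = 4/Z - 12*(-1) = 4/Z + 12 = 12 + 4/Z)
A(j) = 0
h = 9 (h = 7 + 2 = 9)
L = 0 (L = 0*(9 - 3) = 0*6 = 0)
L*y(17) = 0*(12 + 4/17) = 0*(208/17) = 0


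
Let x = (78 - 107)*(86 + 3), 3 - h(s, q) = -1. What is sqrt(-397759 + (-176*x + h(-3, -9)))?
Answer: sqrt(56501) ≈ 237.70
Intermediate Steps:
h(s, q) = 4 (h(s, q) = 3 - 1*(-1) = 3 + 1 = 4)
x = -2581 (x = -29*89 = -2581)
sqrt(-397759 + (-176*x + h(-3, -9))) = sqrt(-397759 + (-176*(-2581) + 4)) = sqrt(-397759 + (454256 + 4)) = sqrt(-397759 + 454260) = sqrt(56501)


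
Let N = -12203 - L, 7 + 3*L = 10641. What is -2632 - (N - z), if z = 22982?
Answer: 108293/3 ≈ 36098.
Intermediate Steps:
L = 10634/3 (L = -7/3 + (⅓)*10641 = -7/3 + 3547 = 10634/3 ≈ 3544.7)
N = -47243/3 (N = -12203 - 1*10634/3 = -12203 - 10634/3 = -47243/3 ≈ -15748.)
-2632 - (N - z) = -2632 - (-47243/3 - 1*22982) = -2632 - (-47243/3 - 22982) = -2632 - 1*(-116189/3) = -2632 + 116189/3 = 108293/3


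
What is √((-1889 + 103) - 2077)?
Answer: I*√3863 ≈ 62.153*I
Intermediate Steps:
√((-1889 + 103) - 2077) = √(-1786 - 2077) = √(-3863) = I*√3863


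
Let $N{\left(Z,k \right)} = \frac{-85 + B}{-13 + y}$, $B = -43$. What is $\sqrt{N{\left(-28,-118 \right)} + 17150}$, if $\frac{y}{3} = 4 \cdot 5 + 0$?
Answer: $\frac{\sqrt{37878334}}{47} \approx 130.95$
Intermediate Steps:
$y = 60$ ($y = 3 \left(4 \cdot 5 + 0\right) = 3 \left(20 + 0\right) = 3 \cdot 20 = 60$)
$N{\left(Z,k \right)} = - \frac{128}{47}$ ($N{\left(Z,k \right)} = \frac{-85 - 43}{-13 + 60} = - \frac{128}{47}$)
$\sqrt{N{\left(-28,-118 \right)} + 17150} = \sqrt{- \frac{128}{47} + 17150} = \sqrt{\frac{805922}{47}} = \frac{\sqrt{37878334}}{47}$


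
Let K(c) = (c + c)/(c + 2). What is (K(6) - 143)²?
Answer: 80089/4 ≈ 20022.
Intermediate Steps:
K(c) = 2*c/(2 + c) (K(c) = (2*c)/(2 + c) = 2*c/(2 + c))
(K(6) - 143)² = (2*6/(2 + 6) - 143)² = (2*6/8 - 143)² = (2*6*(⅛) - 143)² = (3/2 - 143)² = (-283/2)² = 80089/4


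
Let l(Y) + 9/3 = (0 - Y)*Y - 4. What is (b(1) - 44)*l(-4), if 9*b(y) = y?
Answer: 9085/9 ≈ 1009.4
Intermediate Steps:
l(Y) = -7 - Y² (l(Y) = -3 + ((0 - Y)*Y - 4) = -3 + ((-Y)*Y - 4) = -3 + (-Y² - 4) = -3 + (-4 - Y²) = -7 - Y²)
b(y) = y/9
(b(1) - 44)*l(-4) = ((⅑)*1 - 44)*(-7 - 1*(-4)²) = (⅑ - 44)*(-7 - 1*16) = -395*(-7 - 16)/9 = -395/9*(-23) = 9085/9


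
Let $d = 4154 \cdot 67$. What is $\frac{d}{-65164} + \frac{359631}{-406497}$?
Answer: $- \frac{22761737755}{4414828418} \approx -5.1557$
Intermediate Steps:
$d = 278318$
$\frac{d}{-65164} + \frac{359631}{-406497} = \frac{278318}{-65164} + \frac{359631}{-406497} = 278318 \left(- \frac{1}{65164}\right) + 359631 \left(- \frac{1}{406497}\right) = - \frac{139159}{32582} - \frac{119877}{135499} = - \frac{22761737755}{4414828418}$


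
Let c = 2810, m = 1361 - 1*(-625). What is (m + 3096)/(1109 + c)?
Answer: 5082/3919 ≈ 1.2968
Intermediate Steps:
m = 1986 (m = 1361 + 625 = 1986)
(m + 3096)/(1109 + c) = (1986 + 3096)/(1109 + 2810) = 5082/3919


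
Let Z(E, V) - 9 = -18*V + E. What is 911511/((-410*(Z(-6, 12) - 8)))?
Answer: 911511/90610 ≈ 10.060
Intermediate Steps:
Z(E, V) = 9 + E - 18*V (Z(E, V) = 9 + (-18*V + E) = 9 + (E - 18*V) = 9 + E - 18*V)
911511/((-410*(Z(-6, 12) - 8))) = 911511/((-410*((9 - 6 - 18*12) - 8))) = 911511/((-410*((9 - 6 - 216) - 8))) = 911511/((-410*(-213 - 8))) = 911511/((-410*(-221))) = 911511/90610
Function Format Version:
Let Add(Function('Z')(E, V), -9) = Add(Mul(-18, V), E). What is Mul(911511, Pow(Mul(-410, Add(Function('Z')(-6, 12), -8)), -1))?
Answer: Rational(911511, 90610) ≈ 10.060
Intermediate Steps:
Function('Z')(E, V) = Add(9, E, Mul(-18, V)) (Function('Z')(E, V) = Add(9, Add(Mul(-18, V), E)) = Add(9, Add(E, Mul(-18, V))) = Add(9, E, Mul(-18, V)))
Mul(911511, Pow(Mul(-410, Add(Function('Z')(-6, 12), -8)), -1)) = Mul(911511, Pow(Mul(-410, Add(Add(9, -6, Mul(-18, 12)), -8)), -1)) = Mul(911511, Pow(Mul(-410, Add(Add(9, -6, -216), -8)), -1)) = Mul(911511, Pow(Mul(-410, Add(-213, -8)), -1)) = Mul(911511, Pow(Mul(-410, -221), -1)) = Mul(911511, Pow(90610, -1)) = Mul(911511, Rational(1, 90610)) = Rational(911511, 90610)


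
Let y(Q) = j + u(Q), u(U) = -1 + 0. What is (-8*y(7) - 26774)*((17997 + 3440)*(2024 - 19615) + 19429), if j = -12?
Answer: 10056692609460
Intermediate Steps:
u(U) = -1
y(Q) = -13 (y(Q) = -12 - 1 = -13)
(-8*y(7) - 26774)*((17997 + 3440)*(2024 - 19615) + 19429) = (-8*(-13) - 26774)*((17997 + 3440)*(2024 - 19615) + 19429) = (104 - 26774)*(21437*(-17591) + 19429) = -26670*(-377098267 + 19429) = -26670*(-377078838) = 10056692609460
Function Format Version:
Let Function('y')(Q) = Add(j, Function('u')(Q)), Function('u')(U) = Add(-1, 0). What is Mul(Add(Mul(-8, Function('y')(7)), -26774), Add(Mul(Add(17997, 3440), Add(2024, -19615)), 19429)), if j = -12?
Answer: 10056692609460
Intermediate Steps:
Function('u')(U) = -1
Function('y')(Q) = -13 (Function('y')(Q) = Add(-12, -1) = -13)
Mul(Add(Mul(-8, Function('y')(7)), -26774), Add(Mul(Add(17997, 3440), Add(2024, -19615)), 19429)) = Mul(Add(Mul(-8, -13), -26774), Add(Mul(Add(17997, 3440), Add(2024, -19615)), 19429)) = Mul(Add(104, -26774), Add(Mul(21437, -17591), 19429)) = Mul(-26670, Add(-377098267, 19429)) = Mul(-26670, -377078838) = 10056692609460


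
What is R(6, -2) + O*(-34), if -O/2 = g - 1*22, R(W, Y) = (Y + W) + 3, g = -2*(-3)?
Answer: -1081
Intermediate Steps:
g = 6
R(W, Y) = 3 + W + Y (R(W, Y) = (W + Y) + 3 = 3 + W + Y)
O = 32 (O = -2*(6 - 1*22) = -2*(6 - 22) = -2*(-16) = 32)
R(6, -2) + O*(-34) = (3 + 6 - 2) + 32*(-34) = 7 - 1088 = -1081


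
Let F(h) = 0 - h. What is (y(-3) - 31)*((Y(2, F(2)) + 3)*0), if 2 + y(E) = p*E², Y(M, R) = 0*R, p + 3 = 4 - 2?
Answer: 0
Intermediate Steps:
p = -1 (p = -3 + (4 - 2) = -3 + 2 = -1)
F(h) = -h
Y(M, R) = 0
y(E) = -2 - E²
(y(-3) - 31)*((Y(2, F(2)) + 3)*0) = ((-2 - 1*(-3)²) - 31)*((0 + 3)*0) = ((-2 - 1*9) - 31)*(3*0) = ((-2 - 9) - 31)*0 = (-11 - 31)*0 = -42*0 = 0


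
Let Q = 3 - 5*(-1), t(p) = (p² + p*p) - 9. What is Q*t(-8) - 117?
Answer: 835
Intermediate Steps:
t(p) = -9 + 2*p² (t(p) = (p² + p²) - 9 = 2*p² - 9 = -9 + 2*p²)
Q = 8 (Q = 3 + 5 = 8)
Q*t(-8) - 117 = 8*(-9 + 2*(-8)²) - 117 = 8*(-9 + 2*64) - 117 = 8*(-9 + 128) - 117 = 8*119 - 117 = 952 - 117 = 835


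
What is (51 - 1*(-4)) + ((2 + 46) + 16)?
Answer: 119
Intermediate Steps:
(51 - 1*(-4)) + ((2 + 46) + 16) = (51 + 4) + (48 + 16) = 55 + 64 = 119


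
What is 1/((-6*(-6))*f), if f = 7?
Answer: 1/252 ≈ 0.0039683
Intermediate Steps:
1/((-6*(-6))*f) = 1/(-6*(-6)*7) = 1/(36*7) = 1/252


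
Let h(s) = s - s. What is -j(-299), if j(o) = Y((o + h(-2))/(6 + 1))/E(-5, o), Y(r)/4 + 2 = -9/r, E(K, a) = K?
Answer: -428/299 ≈ -1.4314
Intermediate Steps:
h(s) = 0
Y(r) = -8 - 36/r (Y(r) = -8 + 4*(-9/r) = -8 - 36/r)
j(o) = 8/5 + 252/(5*o) (j(o) = (-8 - 36*(6 + 1)/(o + 0))/(-5) = (-8 - 36*7/o)*(-1/5) = (-8 - 252/o)*(-1/5) = 8/5 + 252/(5*o))
-j(-299) = -4*(63 + 2*(-299))/(5*(-299)) = -4*(-1)*(63 - 598)/(5*299) = -4*(-1)*(-535)/(5*299) = -1*428/299 = -428/299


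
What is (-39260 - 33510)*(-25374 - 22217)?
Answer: 3463197070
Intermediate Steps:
(-39260 - 33510)*(-25374 - 22217) = -72770*(-47591) = 3463197070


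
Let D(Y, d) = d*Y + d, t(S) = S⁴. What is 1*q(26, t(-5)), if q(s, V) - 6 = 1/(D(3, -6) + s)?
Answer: 13/2 ≈ 6.5000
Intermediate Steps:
D(Y, d) = d + Y*d (D(Y, d) = Y*d + d = d + Y*d)
q(s, V) = 6 + 1/(-24 + s) (q(s, V) = 6 + 1/(-6*(1 + 3) + s) = 6 + 1/(-6*4 + s) = 6 + 1/(-24 + s))
1*q(26, t(-5)) = 1*((-143 + 6*26)/(-24 + 26)) = 1*((-143 + 156)/2) = 1*((½)*13) = 1*(13/2) = 13/2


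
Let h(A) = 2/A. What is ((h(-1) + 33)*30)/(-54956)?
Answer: -465/27478 ≈ -0.016923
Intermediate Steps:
((h(-1) + 33)*30)/(-54956) = ((2/(-1) + 33)*30)/(-54956) = ((2*(-1) + 33)*30)*(-1/54956) = ((-2 + 33)*30)*(-1/54956) = (31*30)*(-1/54956) = 930*(-1/54956) = -465/27478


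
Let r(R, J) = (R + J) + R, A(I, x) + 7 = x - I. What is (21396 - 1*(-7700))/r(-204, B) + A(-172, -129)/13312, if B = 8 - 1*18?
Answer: -48413863/695552 ≈ -69.605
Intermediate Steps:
A(I, x) = -7 + x - I (A(I, x) = -7 + (x - I) = -7 + x - I)
B = -10 (B = 8 - 18 = -10)
r(R, J) = J + 2*R (r(R, J) = (J + R) + R = J + 2*R)
(21396 - 1*(-7700))/r(-204, B) + A(-172, -129)/13312 = (21396 - 1*(-7700))/(-10 + 2*(-204)) + (-7 - 129 - 1*(-172))/13312 = (21396 + 7700)/(-10 - 408) + (-7 - 129 + 172)*(1/13312) = 29096/(-418) + 36*(1/13312) = 29096*(-1/418) + 9/3328 = -14548/209 + 9/3328 = -48413863/695552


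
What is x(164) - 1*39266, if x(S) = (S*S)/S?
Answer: -39102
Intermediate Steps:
x(S) = S (x(S) = S²/S = S)
x(164) - 1*39266 = 164 - 1*39266 = 164 - 39266 = -39102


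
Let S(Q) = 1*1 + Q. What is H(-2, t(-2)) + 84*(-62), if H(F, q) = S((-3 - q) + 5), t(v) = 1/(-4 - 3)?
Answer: -36434/7 ≈ -5204.9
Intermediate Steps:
t(v) = -1/7 (t(v) = 1/(-7) = -1/7)
S(Q) = 1 + Q
H(F, q) = 3 - q (H(F, q) = 1 + ((-3 - q) + 5) = 1 + (2 - q) = 3 - q)
H(-2, t(-2)) + 84*(-62) = (3 - 1*(-1/7)) + 84*(-62) = (3 + 1/7) - 5208 = 22/7 - 5208 = -36434/7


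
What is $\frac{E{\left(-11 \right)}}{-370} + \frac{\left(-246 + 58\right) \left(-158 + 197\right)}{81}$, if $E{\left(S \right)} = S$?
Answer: $- \frac{903983}{9990} \approx -90.489$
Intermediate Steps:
$\frac{E{\left(-11 \right)}}{-370} + \frac{\left(-246 + 58\right) \left(-158 + 197\right)}{81} = - \frac{11}{-370} + \frac{\left(-246 + 58\right) \left(-158 + 197\right)}{81} = \left(-11\right) \left(- \frac{1}{370}\right) + \left(-188\right) 39 \cdot \frac{1}{81} = \frac{11}{370} - \frac{2444}{27} = - \frac{903983}{9990}$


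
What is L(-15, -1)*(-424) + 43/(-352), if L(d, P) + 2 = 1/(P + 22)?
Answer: 6118265/7392 ≈ 827.69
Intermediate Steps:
L(d, P) = -2 + 1/(22 + P) (L(d, P) = -2 + 1/(P + 22) = -2 + 1/(22 + P))
L(-15, -1)*(-424) + 43/(-352) = ((-43 - 2*(-1))/(22 - 1))*(-424) + 43/(-352) = ((-43 + 2)/21)*(-424) + 43*(-1/352) = ((1/21)*(-41))*(-424) - 43/352 = -41/21*(-424) - 43/352 = 17384/21 - 43/352 = 6118265/7392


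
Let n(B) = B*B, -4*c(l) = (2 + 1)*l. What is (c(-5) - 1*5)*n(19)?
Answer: -1805/4 ≈ -451.25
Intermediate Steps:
c(l) = -3*l/4 (c(l) = -(2 + 1)*l/4 = -3*l/4)
n(B) = B²
(c(-5) - 1*5)*n(19) = (-¾*(-5) - 1*5)*19² = (15/4 - 5)*361 = -5/4*361 = -1805/4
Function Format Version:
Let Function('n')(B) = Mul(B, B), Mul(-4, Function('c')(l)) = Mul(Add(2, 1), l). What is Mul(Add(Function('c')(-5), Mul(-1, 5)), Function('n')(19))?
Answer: Rational(-1805, 4) ≈ -451.25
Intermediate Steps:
Function('c')(l) = Mul(Rational(-3, 4), l) (Function('c')(l) = Mul(Rational(-1, 4), Mul(Add(2, 1), l)) = Mul(Rational(-1, 4), Mul(3, l)) = Mul(Rational(-3, 4), l))
Function('n')(B) = Pow(B, 2)
Mul(Add(Function('c')(-5), Mul(-1, 5)), Function('n')(19)) = Mul(Add(Mul(Rational(-3, 4), -5), Mul(-1, 5)), Pow(19, 2)) = Mul(Add(Rational(15, 4), -5), 361) = Mul(Rational(-5, 4), 361) = Rational(-1805, 4)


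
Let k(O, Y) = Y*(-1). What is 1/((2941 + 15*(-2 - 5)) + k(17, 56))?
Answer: 1/2780 ≈ 0.00035971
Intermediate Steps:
k(O, Y) = -Y
1/((2941 + 15*(-2 - 5)) + k(17, 56)) = 1/((2941 + 15*(-2 - 5)) - 1*56) = 1/((2941 + 15*(-7)) - 56) = 1/((2941 - 105) - 56) = 1/(2836 - 56) = 1/2780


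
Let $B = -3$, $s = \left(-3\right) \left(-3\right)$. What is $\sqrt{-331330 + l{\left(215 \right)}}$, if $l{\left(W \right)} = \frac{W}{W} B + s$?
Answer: $2 i \sqrt{82831} \approx 575.61 i$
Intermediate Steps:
$s = 9$
$l{\left(W \right)} = 6$ ($l{\left(W \right)} = \frac{W}{W} \left(-3\right) + 9 = 1 \left(-3\right) + 9 = -3 + 9 = 6$)
$\sqrt{-331330 + l{\left(215 \right)}} = \sqrt{-331330 + 6} = \sqrt{-331324} = 2 i \sqrt{82831}$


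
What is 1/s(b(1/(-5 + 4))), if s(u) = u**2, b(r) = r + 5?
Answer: 1/16 ≈ 0.062500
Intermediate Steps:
b(r) = 5 + r
1/s(b(1/(-5 + 4))) = 1/((5 + 1/(-5 + 4))**2) = 1/((5 + 1/(-1))**2) = 1/((5 - 1)**2) = 1/(4**2) = 1/16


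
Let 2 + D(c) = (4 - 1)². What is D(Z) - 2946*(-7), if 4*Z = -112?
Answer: 20629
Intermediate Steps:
Z = -28 (Z = (¼)*(-112) = -28)
D(c) = 7 (D(c) = -2 + (4 - 1)² = -2 + 3² = -2 + 9 = 7)
D(Z) - 2946*(-7) = 7 - 2946*(-7) = 7 + 20622 = 20629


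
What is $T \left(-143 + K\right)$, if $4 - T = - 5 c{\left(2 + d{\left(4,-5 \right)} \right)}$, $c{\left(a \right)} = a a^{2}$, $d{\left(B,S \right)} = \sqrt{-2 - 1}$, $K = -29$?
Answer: $7912 - 7740 i \sqrt{3} \approx 7912.0 - 13406.0 i$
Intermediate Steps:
$d{\left(B,S \right)} = i \sqrt{3}$ ($d{\left(B,S \right)} = \sqrt{-3} = i \sqrt{3}$)
$c{\left(a \right)} = a^{3}$
$T = 4 + 5 \left(2 + i \sqrt{3}\right)^{3}$ ($T = 4 - - 5 \left(2 + i \sqrt{3}\right)^{3} = 4 + 5 \left(2 + i \sqrt{3}\right)^{3} \approx -46.0 + 77.942 i$)
$T \left(-143 + K\right) = \left(-46 + 45 i \sqrt{3}\right) \left(-143 - 29\right) = \left(-46 + 45 i \sqrt{3}\right) \left(-172\right) = 7912 - 7740 i \sqrt{3}$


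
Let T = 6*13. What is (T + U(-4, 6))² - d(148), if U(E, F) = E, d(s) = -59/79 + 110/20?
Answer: 864457/158 ≈ 5471.3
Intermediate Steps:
d(s) = 751/158 (d(s) = -59*1/79 + 110*(1/20) = -59/79 + 11/2 = 751/158)
T = 78
(T + U(-4, 6))² - d(148) = (78 - 4)² - 1*751/158 = 74² - 751/158 = 5476 - 751/158 = 864457/158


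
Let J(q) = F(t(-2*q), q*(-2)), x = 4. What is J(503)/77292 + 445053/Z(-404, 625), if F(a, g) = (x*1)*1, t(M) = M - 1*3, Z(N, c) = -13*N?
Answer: 8599764371/101484396 ≈ 84.740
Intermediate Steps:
t(M) = -3 + M (t(M) = M - 3 = -3 + M)
F(a, g) = 4 (F(a, g) = (4*1)*1 = 4*1 = 4)
J(q) = 4
J(503)/77292 + 445053/Z(-404, 625) = 4/77292 + 445053/((-13*(-404))) = 4*(1/77292) + 445053/5252 = 1/19323 + 445053*(1/5252) = 1/19323 + 445053/5252 = 8599764371/101484396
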